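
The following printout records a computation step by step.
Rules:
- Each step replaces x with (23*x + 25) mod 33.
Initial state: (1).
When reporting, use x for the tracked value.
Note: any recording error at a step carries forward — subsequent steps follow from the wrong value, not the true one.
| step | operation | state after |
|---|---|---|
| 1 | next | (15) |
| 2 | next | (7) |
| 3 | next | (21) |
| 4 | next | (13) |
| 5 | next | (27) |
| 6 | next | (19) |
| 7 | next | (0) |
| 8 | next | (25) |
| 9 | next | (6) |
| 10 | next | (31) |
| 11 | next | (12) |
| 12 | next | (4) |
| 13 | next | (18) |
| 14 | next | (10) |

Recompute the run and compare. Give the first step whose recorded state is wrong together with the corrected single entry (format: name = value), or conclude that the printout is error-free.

no error

Step 1: x = (23*1 + 25) mod 33 = 15 — consistent with the printout.
Step 2: x = (23*15 + 25) mod 33 = 7 — consistent with the printout.
Step 3: x = (23*7 + 25) mod 33 = 21 — agrees with the printout.
Step 4: x = (23*21 + 25) mod 33 = 13 — same as recorded.
Step 5: x = (23*13 + 25) mod 33 = 27 — verified.
Step 6: x = (23*27 + 25) mod 33 = 19 — verified.
Step 7: x = (23*19 + 25) mod 33 = 0 — no discrepancy.
Step 8: x = (23*0 + 25) mod 33 = 25 — confirmed correct.
Step 9: x = (23*25 + 25) mod 33 = 6 — consistent with the printout.
Step 10: x = (23*6 + 25) mod 33 = 31 — exactly as logged.
Step 11: x = (23*31 + 25) mod 33 = 12 — no discrepancy.
Step 12: x = (23*12 + 25) mod 33 = 4 — agrees with the printout.
Step 13: x = (23*4 + 25) mod 33 = 18 — consistent with the printout.
Step 14: x = (23*18 + 25) mod 33 = 10 — same as recorded.
All entries verified; no error found.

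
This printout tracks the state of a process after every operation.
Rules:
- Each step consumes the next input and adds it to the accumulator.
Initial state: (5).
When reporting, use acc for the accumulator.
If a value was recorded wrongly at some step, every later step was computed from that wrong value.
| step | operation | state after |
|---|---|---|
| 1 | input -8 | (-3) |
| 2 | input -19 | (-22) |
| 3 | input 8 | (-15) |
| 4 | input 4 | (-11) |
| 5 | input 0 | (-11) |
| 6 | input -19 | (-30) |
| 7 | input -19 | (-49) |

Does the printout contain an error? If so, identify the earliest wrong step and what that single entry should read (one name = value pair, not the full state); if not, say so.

step 3, acc = -14

Step 1: acc = 5 + -8 = -3 — agrees with the printout.
Step 2: acc = -3 + -19 = -22 — exactly as logged.
Step 3: acc = -22 + 8 = -14 — the entry is off here.
Step 3 is the first one off; corrected, acc = -14.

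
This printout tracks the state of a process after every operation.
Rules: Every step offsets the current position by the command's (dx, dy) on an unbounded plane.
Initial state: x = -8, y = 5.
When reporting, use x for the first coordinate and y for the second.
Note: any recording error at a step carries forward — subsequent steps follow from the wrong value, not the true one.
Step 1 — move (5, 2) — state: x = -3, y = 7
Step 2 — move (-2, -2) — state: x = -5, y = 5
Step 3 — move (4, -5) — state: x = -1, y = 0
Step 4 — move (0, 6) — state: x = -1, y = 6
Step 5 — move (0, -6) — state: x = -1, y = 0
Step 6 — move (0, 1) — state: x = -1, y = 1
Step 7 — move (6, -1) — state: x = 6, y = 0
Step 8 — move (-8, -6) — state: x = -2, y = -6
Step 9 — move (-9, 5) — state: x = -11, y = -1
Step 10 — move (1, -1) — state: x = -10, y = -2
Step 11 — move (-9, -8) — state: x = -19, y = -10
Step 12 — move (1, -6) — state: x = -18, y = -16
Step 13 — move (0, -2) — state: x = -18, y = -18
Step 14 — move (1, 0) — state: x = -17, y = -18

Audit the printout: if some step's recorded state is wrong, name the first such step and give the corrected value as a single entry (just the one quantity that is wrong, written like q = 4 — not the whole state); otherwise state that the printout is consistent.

step 7, x = 5

Recomputing the run from the initial state:
step 1: x = -3, y = 7
step 2: x = -5, y = 5
step 3: x = -1, y = 0
step 4: x = -1, y = 6
step 5: x = -1, y = 0
step 6: x = -1, y = 1
step 7: x = 5, y = 0
step 8: x = -3, y = -6
step 9: x = -12, y = -1
step 10: x = -11, y = -2
step 11: x = -20, y = -10
step 12: x = -19, y = -16
step 13: x = -19, y = -18
step 14: x = -18, y = -18
The first disagreement with the printout is at step 7, where the value should be x = 5.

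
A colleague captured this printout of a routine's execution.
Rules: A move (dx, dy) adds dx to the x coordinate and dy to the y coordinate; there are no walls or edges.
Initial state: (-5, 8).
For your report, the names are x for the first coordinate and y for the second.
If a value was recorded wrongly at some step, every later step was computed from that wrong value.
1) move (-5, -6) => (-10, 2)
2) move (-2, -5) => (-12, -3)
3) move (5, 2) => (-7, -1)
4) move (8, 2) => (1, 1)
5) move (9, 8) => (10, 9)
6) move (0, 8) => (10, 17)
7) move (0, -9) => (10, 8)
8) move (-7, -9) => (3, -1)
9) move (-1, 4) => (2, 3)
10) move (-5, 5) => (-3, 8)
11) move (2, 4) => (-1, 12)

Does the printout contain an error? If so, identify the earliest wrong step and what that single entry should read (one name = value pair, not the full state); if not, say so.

Step 1: x = -5 + (-5) = -10, y = 8 + (-6) = 2 — in agreement.
Step 2: x = -10 + (-2) = -12, y = 2 + (-5) = -3 — agrees with the printout.
Step 3: x = -12 + (5) = -7, y = -3 + (2) = -1 — same as recorded.
Step 4: x = -7 + (8) = 1, y = -1 + (2) = 1 — exactly as logged.
Step 5: x = 1 + (9) = 10, y = 1 + (8) = 9 — matches.
Step 6: x = 10 + (0) = 10, y = 9 + (8) = 17 — verified.
Step 7: x = 10 + (0) = 10, y = 17 + (-9) = 8 — checks out.
Step 8: x = 10 + (-7) = 3, y = 8 + (-9) = -1 — confirmed correct.
Step 9: x = 3 + (-1) = 2, y = -1 + (4) = 3 — agrees with the printout.
Step 10: x = 2 + (-5) = -3, y = 3 + (5) = 8 — checks out.
Step 11: x = -3 + (2) = -1, y = 8 + (4) = 12 — matches.
Nothing is out of place; the run is error-free.

no error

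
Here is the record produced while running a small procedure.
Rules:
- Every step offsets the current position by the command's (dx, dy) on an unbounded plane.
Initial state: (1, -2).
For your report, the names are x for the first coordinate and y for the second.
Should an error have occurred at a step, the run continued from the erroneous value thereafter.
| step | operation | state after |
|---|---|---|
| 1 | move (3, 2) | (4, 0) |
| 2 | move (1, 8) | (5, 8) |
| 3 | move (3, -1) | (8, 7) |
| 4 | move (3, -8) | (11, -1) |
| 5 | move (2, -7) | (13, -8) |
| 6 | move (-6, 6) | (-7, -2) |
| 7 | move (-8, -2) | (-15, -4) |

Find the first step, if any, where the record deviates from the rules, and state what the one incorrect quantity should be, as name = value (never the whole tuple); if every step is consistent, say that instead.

1. x = 1 + (3) = 4, y = -2 + (2) = 0 (consistent with the record)
2. x = 4 + (1) = 5, y = 0 + (8) = 8 (no discrepancy)
3. x = 5 + (3) = 8, y = 8 + (-1) = 7 (confirmed correct)
4. x = 8 + (3) = 11, y = 7 + (-8) = -1 (agrees with the record)
5. x = 11 + (2) = 13, y = -1 + (-7) = -8 (no discrepancy)
6. x = 13 + (-6) = 7, y = -8 + (6) = -2 (the record disagrees here)
The audit stops at step 6: the recorded entry is wrong and should be x = 7.

step 6, x = 7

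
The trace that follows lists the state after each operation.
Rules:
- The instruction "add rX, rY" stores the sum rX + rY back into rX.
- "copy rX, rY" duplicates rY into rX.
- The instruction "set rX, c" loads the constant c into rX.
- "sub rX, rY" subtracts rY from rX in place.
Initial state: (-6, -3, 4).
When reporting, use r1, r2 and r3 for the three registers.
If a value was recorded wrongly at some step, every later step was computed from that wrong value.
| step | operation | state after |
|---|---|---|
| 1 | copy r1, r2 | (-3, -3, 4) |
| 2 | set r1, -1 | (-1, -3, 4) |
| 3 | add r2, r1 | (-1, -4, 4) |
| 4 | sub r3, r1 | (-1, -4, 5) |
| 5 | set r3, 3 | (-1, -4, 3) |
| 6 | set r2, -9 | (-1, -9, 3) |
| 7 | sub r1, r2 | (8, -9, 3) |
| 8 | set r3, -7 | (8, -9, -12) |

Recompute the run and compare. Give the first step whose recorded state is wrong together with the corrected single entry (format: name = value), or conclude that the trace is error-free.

Recomputing the run from the initial state:
step 1: r1 = -3, r2 = -3, r3 = 4
step 2: r1 = -1, r2 = -3, r3 = 4
step 3: r1 = -1, r2 = -4, r3 = 4
step 4: r1 = -1, r2 = -4, r3 = 5
step 5: r1 = -1, r2 = -4, r3 = 3
step 6: r1 = -1, r2 = -9, r3 = 3
step 7: r1 = 8, r2 = -9, r3 = 3
step 8: r1 = 8, r2 = -9, r3 = -7
The first disagreement with the trace is at step 8, where the value should be r3 = -7.

step 8, r3 = -7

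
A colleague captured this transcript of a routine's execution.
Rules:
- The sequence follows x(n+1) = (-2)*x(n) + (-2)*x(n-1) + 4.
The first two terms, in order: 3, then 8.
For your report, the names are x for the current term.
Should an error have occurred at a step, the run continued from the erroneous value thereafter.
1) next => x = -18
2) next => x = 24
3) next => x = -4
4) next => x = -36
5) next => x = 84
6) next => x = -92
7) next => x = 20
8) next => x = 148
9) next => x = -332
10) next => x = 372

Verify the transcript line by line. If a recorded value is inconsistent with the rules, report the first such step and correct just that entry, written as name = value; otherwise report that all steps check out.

Step 1: x = -2*(8) + (-2)*(3) + (4) = -18 — agrees with the transcript.
Step 2: x = -2*(-18) + (-2)*(8) + (4) = 24 — in agreement.
Step 3: x = -2*(24) + (-2)*(-18) + (4) = -8 — the recorded entry deviates here.
First incorrect step: 3; the correct value is x = -8.

step 3, x = -8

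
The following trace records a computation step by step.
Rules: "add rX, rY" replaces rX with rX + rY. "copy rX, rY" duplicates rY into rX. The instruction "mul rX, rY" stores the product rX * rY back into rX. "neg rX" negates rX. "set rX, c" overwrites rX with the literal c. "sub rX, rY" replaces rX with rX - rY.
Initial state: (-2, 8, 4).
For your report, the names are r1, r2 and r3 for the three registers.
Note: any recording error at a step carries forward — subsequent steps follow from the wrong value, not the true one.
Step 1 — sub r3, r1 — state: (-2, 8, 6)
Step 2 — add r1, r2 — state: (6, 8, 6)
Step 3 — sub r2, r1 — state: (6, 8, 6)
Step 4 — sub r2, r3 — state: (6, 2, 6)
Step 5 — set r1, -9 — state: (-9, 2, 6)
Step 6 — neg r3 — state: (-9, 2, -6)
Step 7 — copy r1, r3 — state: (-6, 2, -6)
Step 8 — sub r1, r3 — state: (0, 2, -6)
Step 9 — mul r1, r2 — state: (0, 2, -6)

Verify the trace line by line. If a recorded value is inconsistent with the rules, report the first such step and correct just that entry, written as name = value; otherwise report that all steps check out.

step 1: r3 = 4 - -2 = 6 -> in agreement
step 2: r1 = -2 + 8 = 6 -> exactly as logged
step 3: r2 = 8 - 6 = 2 -> not what was recorded
Conclusion: step 3 carries the first error; the entry should be r2 = 2.

step 3, r2 = 2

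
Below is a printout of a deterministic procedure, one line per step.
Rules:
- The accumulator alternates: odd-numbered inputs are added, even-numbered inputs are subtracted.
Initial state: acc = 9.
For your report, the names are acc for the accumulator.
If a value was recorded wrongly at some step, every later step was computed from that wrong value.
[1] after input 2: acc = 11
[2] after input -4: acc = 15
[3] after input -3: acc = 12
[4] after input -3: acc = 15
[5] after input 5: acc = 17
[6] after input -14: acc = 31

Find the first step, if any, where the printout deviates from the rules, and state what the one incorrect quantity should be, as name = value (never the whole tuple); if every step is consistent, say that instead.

step 5, acc = 20

1. acc = 9 + 2 = 11 (checks out)
2. acc = 11 - -4 = 15 (same as recorded)
3. acc = 15 + -3 = 12 (exactly as logged)
4. acc = 12 - -3 = 15 (verified)
5. acc = 15 + 5 = 20 (this is not what the printout shows)
The audit stops at step 5: the recorded entry is wrong and should be acc = 20.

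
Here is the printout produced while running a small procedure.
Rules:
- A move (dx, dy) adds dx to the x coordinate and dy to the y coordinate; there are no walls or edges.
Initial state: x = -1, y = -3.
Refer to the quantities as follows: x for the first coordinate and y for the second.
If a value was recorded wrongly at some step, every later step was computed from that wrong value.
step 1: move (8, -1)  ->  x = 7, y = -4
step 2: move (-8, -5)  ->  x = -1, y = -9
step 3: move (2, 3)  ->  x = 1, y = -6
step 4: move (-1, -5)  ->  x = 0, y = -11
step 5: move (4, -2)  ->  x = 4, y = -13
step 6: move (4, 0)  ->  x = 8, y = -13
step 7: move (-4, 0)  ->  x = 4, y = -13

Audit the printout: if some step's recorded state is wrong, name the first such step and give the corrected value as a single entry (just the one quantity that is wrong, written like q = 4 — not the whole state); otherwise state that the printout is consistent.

no error

1. x = -1 + (8) = 7, y = -3 + (-1) = -4 (agrees with the printout)
2. x = 7 + (-8) = -1, y = -4 + (-5) = -9 (in agreement)
3. x = -1 + (2) = 1, y = -9 + (3) = -6 (matches)
4. x = 1 + (-1) = 0, y = -6 + (-5) = -11 (agrees with the printout)
5. x = 0 + (4) = 4, y = -11 + (-2) = -13 (in agreement)
6. x = 4 + (4) = 8, y = -13 + (0) = -13 (confirmed correct)
7. x = 8 + (-4) = 4, y = -13 + (0) = -13 (agrees with the printout)
Nothing is out of place; the run is error-free.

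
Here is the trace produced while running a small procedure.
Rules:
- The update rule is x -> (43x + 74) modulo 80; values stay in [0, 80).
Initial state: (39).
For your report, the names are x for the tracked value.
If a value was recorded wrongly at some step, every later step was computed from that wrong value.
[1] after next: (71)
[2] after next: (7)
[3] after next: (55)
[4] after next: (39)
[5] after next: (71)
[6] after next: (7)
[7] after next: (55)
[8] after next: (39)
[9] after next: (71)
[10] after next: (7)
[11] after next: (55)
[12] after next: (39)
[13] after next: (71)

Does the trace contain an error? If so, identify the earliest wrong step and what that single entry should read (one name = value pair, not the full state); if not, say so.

no error

Recomputing the run from the initial state:
step 1: x = 71
step 2: x = 7
step 3: x = 55
step 4: x = 39
step 5: x = 71
step 6: x = 7
step 7: x = 55
step 8: x = 39
step 9: x = 71
step 10: x = 7
step 11: x = 55
step 12: x = 39
step 13: x = 71
This matches the trace at every step.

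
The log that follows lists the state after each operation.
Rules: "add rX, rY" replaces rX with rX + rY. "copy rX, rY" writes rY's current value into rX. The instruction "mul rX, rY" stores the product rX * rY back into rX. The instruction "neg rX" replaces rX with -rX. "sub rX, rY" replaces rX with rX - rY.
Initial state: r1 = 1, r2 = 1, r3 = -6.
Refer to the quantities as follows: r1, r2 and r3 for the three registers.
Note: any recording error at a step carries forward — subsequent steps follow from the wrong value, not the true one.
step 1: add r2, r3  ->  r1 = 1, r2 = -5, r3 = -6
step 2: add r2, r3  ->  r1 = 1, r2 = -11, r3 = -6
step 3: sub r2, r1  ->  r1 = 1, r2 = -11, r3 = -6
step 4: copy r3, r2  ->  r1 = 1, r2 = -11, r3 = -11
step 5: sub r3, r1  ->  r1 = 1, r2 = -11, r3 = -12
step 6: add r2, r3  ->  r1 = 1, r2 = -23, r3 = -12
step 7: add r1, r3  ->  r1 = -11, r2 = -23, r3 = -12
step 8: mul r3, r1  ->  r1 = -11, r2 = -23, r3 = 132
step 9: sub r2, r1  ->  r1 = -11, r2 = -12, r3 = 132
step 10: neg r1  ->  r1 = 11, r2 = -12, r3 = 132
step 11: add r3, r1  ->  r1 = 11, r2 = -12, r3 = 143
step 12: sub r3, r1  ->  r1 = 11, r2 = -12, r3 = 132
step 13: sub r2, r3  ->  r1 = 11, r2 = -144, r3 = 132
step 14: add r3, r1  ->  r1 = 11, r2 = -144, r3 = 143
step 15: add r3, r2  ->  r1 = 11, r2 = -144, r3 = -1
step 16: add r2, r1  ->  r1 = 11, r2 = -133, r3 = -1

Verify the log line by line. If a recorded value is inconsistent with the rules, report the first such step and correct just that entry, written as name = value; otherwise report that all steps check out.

step 3, r2 = -12

Step 1: r2 = 1 + -6 = -5 — confirmed correct.
Step 2: r2 = -5 + -6 = -11 — checks out.
Step 3: r2 = -11 - 1 = -12 — first mismatch against the log.
The audit stops at step 3: the recorded entry is wrong and should be r2 = -12.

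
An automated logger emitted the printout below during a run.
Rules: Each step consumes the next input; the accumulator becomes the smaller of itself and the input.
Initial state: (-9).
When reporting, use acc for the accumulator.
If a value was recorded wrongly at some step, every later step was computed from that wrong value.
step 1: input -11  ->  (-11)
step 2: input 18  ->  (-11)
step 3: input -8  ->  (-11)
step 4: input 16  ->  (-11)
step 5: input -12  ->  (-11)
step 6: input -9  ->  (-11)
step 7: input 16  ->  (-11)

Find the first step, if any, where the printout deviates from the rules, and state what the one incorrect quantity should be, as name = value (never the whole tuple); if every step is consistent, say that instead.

step 5, acc = -12

Recomputing the run from the initial state:
step 1: acc = -11
step 2: acc = -11
step 3: acc = -11
step 4: acc = -11
step 5: acc = -12
step 6: acc = -12
step 7: acc = -12
The first disagreement with the printout is at step 5, where the value should be acc = -12.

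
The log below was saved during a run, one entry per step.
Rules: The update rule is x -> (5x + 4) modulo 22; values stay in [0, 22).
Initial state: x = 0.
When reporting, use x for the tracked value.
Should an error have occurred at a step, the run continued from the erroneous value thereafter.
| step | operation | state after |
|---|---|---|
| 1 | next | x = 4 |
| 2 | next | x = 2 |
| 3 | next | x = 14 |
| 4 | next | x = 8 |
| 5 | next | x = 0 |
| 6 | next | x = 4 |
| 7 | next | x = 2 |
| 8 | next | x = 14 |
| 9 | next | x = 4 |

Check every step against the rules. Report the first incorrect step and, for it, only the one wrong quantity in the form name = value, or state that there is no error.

step 9, x = 8

Recomputing the run from the initial state:
step 1: x = 4
step 2: x = 2
step 3: x = 14
step 4: x = 8
step 5: x = 0
step 6: x = 4
step 7: x = 2
step 8: x = 14
step 9: x = 8
The first disagreement with the log is at step 9, where the value should be x = 8.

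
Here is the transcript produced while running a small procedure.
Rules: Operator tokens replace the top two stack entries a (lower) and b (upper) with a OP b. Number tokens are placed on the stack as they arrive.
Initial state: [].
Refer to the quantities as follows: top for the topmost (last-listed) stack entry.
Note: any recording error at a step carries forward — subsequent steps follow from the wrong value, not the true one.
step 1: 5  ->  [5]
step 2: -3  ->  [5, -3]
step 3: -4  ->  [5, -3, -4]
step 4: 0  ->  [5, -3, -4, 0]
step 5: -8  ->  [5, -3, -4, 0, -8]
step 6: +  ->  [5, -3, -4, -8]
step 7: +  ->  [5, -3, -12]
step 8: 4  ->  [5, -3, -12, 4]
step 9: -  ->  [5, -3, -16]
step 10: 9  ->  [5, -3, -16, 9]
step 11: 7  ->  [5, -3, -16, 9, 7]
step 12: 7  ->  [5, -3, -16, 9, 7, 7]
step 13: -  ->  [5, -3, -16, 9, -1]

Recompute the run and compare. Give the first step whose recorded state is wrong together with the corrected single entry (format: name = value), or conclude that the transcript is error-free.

step 13, top = 0

Step 1: push 5: top = 5 — matches.
Step 2: push -3: top = -3 — same as recorded.
Step 3: push -4: top = -4 — confirmed correct.
Step 4: push 0: top = 0 — confirmed correct.
Step 5: push -8: top = -8 — verified.
Step 6: 0 + -8 = -8 — verified.
Step 7: -4 + -8 = -12 — same as recorded.
Step 8: push 4: top = 4 — consistent with the transcript.
Step 9: -12 - 4 = -16 — in agreement.
Step 10: push 9: top = 9 — same as recorded.
Step 11: push 7: top = 7 — agrees with the transcript.
Step 12: push 7: top = 7 — no discrepancy.
Step 13: 7 - 7 = 0 — this is not what the transcript shows.
First incorrect step: 13; the correct value is top = 0.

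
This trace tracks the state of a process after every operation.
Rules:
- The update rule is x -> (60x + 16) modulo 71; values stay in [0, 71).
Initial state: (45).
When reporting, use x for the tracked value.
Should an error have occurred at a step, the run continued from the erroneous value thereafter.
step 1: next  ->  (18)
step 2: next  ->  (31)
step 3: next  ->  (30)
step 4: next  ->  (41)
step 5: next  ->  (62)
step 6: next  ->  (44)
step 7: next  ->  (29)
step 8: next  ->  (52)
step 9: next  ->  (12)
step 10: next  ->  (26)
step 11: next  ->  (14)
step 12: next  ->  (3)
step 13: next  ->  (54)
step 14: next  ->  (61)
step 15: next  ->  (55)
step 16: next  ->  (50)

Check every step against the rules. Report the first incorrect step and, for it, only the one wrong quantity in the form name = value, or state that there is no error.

step 12, x = 4

1. x = (60*45 + 16) mod 71 = 18 (exactly as logged)
2. x = (60*18 + 16) mod 71 = 31 (confirmed correct)
3. x = (60*31 + 16) mod 71 = 30 (exactly as logged)
4. x = (60*30 + 16) mod 71 = 41 (checks out)
5. x = (60*41 + 16) mod 71 = 62 (checks out)
6. x = (60*62 + 16) mod 71 = 44 (same as recorded)
7. x = (60*44 + 16) mod 71 = 29 (exactly as logged)
8. x = (60*29 + 16) mod 71 = 52 (verified)
9. x = (60*52 + 16) mod 71 = 12 (same as recorded)
10. x = (60*12 + 16) mod 71 = 26 (no discrepancy)
11. x = (60*26 + 16) mod 71 = 14 (same as recorded)
12. x = (60*14 + 16) mod 71 = 4 (a discrepancy with the trace)
The earliest wrong entry is at step 12: it should read x = 4.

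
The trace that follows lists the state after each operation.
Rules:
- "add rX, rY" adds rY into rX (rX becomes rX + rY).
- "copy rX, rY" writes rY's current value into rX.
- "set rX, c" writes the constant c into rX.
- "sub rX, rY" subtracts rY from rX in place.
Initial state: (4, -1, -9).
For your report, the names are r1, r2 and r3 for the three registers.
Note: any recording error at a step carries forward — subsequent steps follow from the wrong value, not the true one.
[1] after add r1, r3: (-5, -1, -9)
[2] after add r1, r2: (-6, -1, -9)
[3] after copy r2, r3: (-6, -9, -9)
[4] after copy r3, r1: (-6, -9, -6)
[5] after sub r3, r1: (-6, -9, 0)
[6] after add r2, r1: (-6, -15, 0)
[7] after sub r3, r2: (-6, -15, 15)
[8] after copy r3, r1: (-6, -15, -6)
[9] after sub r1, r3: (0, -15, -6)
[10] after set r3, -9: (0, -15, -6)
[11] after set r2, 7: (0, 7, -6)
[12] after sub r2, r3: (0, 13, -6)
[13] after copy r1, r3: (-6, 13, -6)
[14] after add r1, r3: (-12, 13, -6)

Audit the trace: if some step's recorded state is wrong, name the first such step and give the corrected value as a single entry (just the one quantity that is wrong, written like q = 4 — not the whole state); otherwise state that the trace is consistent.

Recomputing the run from the initial state:
step 1: r1 = -5, r2 = -1, r3 = -9
step 2: r1 = -6, r2 = -1, r3 = -9
step 3: r1 = -6, r2 = -9, r3 = -9
step 4: r1 = -6, r2 = -9, r3 = -6
step 5: r1 = -6, r2 = -9, r3 = 0
step 6: r1 = -6, r2 = -15, r3 = 0
step 7: r1 = -6, r2 = -15, r3 = 15
step 8: r1 = -6, r2 = -15, r3 = -6
step 9: r1 = 0, r2 = -15, r3 = -6
step 10: r1 = 0, r2 = -15, r3 = -9
step 11: r1 = 0, r2 = 7, r3 = -9
step 12: r1 = 0, r2 = 16, r3 = -9
step 13: r1 = -9, r2 = 16, r3 = -9
step 14: r1 = -18, r2 = 16, r3 = -9
The first disagreement with the trace is at step 10, where the value should be r3 = -9.

step 10, r3 = -9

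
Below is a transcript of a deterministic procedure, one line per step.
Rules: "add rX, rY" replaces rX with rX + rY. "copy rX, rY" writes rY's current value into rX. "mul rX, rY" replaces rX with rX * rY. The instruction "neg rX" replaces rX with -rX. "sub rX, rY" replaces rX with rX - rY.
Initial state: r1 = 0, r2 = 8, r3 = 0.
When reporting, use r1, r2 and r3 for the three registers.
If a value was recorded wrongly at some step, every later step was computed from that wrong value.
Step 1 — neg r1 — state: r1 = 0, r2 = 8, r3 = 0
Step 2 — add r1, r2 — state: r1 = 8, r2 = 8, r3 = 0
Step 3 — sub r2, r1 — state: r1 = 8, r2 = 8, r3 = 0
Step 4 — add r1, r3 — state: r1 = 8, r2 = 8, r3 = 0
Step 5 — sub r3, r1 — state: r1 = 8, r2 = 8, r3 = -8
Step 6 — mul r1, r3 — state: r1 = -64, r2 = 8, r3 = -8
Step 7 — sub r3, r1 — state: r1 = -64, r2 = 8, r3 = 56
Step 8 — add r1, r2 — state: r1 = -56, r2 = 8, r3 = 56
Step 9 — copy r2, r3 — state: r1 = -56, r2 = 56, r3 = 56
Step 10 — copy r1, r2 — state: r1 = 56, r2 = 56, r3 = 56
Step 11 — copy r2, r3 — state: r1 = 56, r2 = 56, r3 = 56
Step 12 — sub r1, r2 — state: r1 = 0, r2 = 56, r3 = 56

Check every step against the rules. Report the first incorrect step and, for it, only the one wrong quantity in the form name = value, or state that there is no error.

step 3, r2 = 0

Recomputing the run from the initial state:
step 1: r1 = 0, r2 = 8, r3 = 0
step 2: r1 = 8, r2 = 8, r3 = 0
step 3: r1 = 8, r2 = 0, r3 = 0
step 4: r1 = 8, r2 = 0, r3 = 0
step 5: r1 = 8, r2 = 0, r3 = -8
step 6: r1 = -64, r2 = 0, r3 = -8
step 7: r1 = -64, r2 = 0, r3 = 56
step 8: r1 = -64, r2 = 0, r3 = 56
step 9: r1 = -64, r2 = 56, r3 = 56
step 10: r1 = 56, r2 = 56, r3 = 56
step 11: r1 = 56, r2 = 56, r3 = 56
step 12: r1 = 0, r2 = 56, r3 = 56
The first disagreement with the transcript is at step 3, where the value should be r2 = 0.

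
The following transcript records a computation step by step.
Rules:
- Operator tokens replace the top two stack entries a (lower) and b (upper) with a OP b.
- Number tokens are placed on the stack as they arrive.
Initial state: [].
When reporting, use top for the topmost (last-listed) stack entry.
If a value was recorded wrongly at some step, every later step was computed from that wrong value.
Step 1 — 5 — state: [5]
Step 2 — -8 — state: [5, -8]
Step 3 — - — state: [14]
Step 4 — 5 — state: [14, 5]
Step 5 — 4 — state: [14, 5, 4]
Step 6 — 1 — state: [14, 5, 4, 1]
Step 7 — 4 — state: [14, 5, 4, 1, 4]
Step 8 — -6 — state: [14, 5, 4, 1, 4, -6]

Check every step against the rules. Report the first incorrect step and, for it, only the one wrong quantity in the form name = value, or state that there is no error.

Recomputing the run from the initial state:
step 1: [5]
step 2: [5, -8]
step 3: [13]
step 4: [13, 5]
step 5: [13, 5, 4]
step 6: [13, 5, 4, 1]
step 7: [13, 5, 4, 1, 4]
step 8: [13, 5, 4, 1, 4, -6]
The first disagreement with the transcript is at step 3, where the value should be top = 13.

step 3, top = 13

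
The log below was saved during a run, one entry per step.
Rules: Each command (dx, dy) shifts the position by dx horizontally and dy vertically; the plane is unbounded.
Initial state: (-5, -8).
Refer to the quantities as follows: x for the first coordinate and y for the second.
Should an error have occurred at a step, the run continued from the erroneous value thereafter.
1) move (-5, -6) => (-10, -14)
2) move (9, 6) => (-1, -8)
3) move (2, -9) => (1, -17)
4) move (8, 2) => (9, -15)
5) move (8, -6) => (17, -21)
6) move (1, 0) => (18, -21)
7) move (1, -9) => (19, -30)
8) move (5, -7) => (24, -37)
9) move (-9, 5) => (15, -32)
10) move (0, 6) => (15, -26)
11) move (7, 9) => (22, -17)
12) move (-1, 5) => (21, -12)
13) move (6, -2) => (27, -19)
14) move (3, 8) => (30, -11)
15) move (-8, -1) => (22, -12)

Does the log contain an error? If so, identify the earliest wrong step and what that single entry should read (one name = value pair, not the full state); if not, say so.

Step 1: x = -5 + (-5) = -10, y = -8 + (-6) = -14 — matches.
Step 2: x = -10 + (9) = -1, y = -14 + (6) = -8 — matches.
Step 3: x = -1 + (2) = 1, y = -8 + (-9) = -17 — matches.
Step 4: x = 1 + (8) = 9, y = -17 + (2) = -15 — verified.
Step 5: x = 9 + (8) = 17, y = -15 + (-6) = -21 — matches.
Step 6: x = 17 + (1) = 18, y = -21 + (0) = -21 — verified.
Step 7: x = 18 + (1) = 19, y = -21 + (-9) = -30 — no discrepancy.
Step 8: x = 19 + (5) = 24, y = -30 + (-7) = -37 — agrees with the log.
Step 9: x = 24 + (-9) = 15, y = -37 + (5) = -32 — consistent with the log.
Step 10: x = 15 + (0) = 15, y = -32 + (6) = -26 — checks out.
Step 11: x = 15 + (7) = 22, y = -26 + (9) = -17 — checks out.
Step 12: x = 22 + (-1) = 21, y = -17 + (5) = -12 — in agreement.
Step 13: x = 21 + (6) = 27, y = -12 + (-2) = -14 — this is not what the log shows.
So the first discrepancy is step 13, where the right value is y = -14.

step 13, y = -14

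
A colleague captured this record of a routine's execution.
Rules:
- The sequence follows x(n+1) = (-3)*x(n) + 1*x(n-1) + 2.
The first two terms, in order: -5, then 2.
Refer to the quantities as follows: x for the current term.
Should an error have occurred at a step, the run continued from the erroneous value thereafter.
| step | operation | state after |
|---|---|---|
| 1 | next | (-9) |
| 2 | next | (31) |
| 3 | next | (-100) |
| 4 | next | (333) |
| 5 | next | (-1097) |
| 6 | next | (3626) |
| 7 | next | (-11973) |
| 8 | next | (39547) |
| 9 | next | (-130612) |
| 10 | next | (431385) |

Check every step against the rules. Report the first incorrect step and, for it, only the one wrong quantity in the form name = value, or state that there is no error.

Recomputing the run from the initial state:
step 1: x = -9
step 2: x = 31
step 3: x = -100
step 4: x = 333
step 5: x = -1097
step 6: x = 3626
step 7: x = -11973
step 8: x = 39547
step 9: x = -130612
step 10: x = 431385
This matches the record at every step.

no error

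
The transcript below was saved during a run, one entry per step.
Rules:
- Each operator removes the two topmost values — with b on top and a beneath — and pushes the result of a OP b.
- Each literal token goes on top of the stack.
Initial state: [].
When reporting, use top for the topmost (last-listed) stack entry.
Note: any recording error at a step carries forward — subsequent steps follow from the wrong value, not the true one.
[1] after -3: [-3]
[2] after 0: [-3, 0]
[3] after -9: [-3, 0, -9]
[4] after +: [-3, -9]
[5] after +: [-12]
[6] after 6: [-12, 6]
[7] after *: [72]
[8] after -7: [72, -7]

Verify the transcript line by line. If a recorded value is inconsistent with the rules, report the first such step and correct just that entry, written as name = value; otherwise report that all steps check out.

step 7, top = -72

step 1: push -3: top = -3 -> consistent with the transcript
step 2: push 0: top = 0 -> agrees with the transcript
step 3: push -9: top = -9 -> exactly as logged
step 4: 0 + -9 = -9 -> exactly as logged
step 5: -3 + -9 = -12 -> in agreement
step 6: push 6: top = 6 -> confirmed correct
step 7: -12 * 6 = -72 -> a discrepancy with the transcript
That makes step 7 the first incorrect line — top = -72 is what it should show.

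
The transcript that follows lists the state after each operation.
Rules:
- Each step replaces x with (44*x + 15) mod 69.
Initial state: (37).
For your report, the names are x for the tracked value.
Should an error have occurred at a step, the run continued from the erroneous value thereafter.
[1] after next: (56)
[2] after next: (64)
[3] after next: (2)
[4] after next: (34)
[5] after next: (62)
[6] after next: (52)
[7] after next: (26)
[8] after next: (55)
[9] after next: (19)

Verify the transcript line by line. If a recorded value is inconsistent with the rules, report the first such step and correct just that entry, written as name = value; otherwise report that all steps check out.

Step 1: x = (44*37 + 15) mod 69 = 56 — exactly as logged.
Step 2: x = (44*56 + 15) mod 69 = 64 — verified.
Step 3: x = (44*64 + 15) mod 69 = 2 — checks out.
Step 4: x = (44*2 + 15) mod 69 = 34 — agrees with the transcript.
Step 5: x = (44*34 + 15) mod 69 = 62 — in agreement.
Step 6: x = (44*62 + 15) mod 69 = 52 — same as recorded.
Step 7: x = (44*52 + 15) mod 69 = 26 — confirmed correct.
Step 8: x = (44*26 + 15) mod 69 = 55 — matches.
Step 9: x = (44*55 + 15) mod 69 = 20 — first mismatch against the transcript.
First incorrect step: 9; the correct value is x = 20.

step 9, x = 20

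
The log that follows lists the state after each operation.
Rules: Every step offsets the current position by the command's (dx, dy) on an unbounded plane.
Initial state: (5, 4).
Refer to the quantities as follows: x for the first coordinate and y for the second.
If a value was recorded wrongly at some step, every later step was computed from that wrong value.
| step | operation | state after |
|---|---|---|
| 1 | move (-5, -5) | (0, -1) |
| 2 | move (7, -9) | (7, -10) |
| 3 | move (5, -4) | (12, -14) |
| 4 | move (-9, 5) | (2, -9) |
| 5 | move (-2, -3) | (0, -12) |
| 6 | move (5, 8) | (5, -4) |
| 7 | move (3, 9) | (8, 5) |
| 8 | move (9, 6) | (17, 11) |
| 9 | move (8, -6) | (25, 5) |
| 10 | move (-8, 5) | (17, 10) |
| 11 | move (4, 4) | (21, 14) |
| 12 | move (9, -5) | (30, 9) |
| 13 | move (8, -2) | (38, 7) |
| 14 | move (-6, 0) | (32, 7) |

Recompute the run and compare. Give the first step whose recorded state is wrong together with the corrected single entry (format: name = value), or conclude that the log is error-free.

Step 1: x = 5 + (-5) = 0, y = 4 + (-5) = -1 — checks out.
Step 2: x = 0 + (7) = 7, y = -1 + (-9) = -10 — checks out.
Step 3: x = 7 + (5) = 12, y = -10 + (-4) = -14 — no discrepancy.
Step 4: x = 12 + (-9) = 3, y = -14 + (5) = -9 — the entry is off here.
That makes step 4 the first incorrect line — x = 3 is what it should show.

step 4, x = 3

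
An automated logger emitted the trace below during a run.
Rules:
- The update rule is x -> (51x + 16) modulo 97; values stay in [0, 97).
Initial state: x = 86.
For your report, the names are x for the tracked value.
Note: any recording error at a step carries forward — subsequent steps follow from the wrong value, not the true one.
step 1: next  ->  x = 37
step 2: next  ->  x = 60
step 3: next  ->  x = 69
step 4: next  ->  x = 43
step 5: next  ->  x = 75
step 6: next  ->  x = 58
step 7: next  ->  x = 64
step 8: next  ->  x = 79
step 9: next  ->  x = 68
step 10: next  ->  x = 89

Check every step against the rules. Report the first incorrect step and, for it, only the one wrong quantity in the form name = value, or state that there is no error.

no error

Recomputing the run from the initial state:
step 1: x = 37
step 2: x = 60
step 3: x = 69
step 4: x = 43
step 5: x = 75
step 6: x = 58
step 7: x = 64
step 8: x = 79
step 9: x = 68
step 10: x = 89
This matches the trace at every step.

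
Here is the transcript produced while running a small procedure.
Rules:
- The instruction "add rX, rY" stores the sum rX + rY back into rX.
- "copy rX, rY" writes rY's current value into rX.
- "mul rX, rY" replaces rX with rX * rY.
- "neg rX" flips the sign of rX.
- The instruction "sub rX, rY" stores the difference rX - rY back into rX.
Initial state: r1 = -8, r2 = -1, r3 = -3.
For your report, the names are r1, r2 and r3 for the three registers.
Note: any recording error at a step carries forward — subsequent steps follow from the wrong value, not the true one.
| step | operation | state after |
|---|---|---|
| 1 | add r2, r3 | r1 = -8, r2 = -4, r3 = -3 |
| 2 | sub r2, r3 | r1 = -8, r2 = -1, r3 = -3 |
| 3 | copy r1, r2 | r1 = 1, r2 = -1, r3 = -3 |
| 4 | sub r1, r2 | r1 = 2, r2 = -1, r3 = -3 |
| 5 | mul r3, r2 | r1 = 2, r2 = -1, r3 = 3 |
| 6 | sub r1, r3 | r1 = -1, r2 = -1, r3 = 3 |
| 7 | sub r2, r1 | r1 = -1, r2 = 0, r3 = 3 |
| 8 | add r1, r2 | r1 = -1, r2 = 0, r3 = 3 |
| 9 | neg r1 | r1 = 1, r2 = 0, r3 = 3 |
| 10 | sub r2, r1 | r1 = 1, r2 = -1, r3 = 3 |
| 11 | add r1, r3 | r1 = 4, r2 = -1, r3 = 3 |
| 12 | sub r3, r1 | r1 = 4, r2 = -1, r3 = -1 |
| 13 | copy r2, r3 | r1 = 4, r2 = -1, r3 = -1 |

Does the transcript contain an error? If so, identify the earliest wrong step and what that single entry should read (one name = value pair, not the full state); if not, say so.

step 3, r1 = -1

1. r2 = -1 + -3 = -4 (confirmed correct)
2. r2 = -4 - -3 = -1 (same as recorded)
3. r1 = -1 (the transcript disagrees here)
First deviation found at step 3; the corrected entry is r1 = -1.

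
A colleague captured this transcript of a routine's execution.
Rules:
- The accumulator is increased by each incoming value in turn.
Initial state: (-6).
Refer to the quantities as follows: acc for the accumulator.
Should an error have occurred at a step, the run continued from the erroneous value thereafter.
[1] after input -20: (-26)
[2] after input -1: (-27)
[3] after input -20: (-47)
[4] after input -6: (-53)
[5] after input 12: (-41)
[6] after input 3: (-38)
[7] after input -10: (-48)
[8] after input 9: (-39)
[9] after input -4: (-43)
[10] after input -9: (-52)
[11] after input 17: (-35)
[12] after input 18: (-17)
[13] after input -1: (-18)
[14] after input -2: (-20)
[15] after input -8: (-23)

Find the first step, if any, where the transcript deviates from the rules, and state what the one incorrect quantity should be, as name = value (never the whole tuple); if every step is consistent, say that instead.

1. acc = -6 + -20 = -26 (same as recorded)
2. acc = -26 + -1 = -27 (agrees with the transcript)
3. acc = -27 + -20 = -47 (same as recorded)
4. acc = -47 + -6 = -53 (exactly as logged)
5. acc = -53 + 12 = -41 (confirmed correct)
6. acc = -41 + 3 = -38 (consistent with the transcript)
7. acc = -38 + -10 = -48 (checks out)
8. acc = -48 + 9 = -39 (no discrepancy)
9. acc = -39 + -4 = -43 (in agreement)
10. acc = -43 + -9 = -52 (in agreement)
11. acc = -52 + 17 = -35 (matches)
12. acc = -35 + 18 = -17 (same as recorded)
13. acc = -17 + -1 = -18 (agrees with the transcript)
14. acc = -18 + -2 = -20 (confirmed correct)
15. acc = -20 + -8 = -28 (the transcript has a different value)
That makes step 15 the first incorrect line — acc = -28 is what it should show.

step 15, acc = -28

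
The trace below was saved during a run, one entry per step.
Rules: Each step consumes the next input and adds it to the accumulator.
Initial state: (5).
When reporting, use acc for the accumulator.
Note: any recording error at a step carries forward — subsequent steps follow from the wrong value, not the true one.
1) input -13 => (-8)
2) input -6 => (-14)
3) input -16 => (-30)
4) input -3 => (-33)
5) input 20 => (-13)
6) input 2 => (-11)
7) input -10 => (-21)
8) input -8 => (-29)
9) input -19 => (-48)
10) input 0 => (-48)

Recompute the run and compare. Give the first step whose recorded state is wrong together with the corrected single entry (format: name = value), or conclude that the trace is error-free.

no error

step 1: acc = 5 + -13 = -8 -> in agreement
step 2: acc = -8 + -6 = -14 -> no discrepancy
step 3: acc = -14 + -16 = -30 -> checks out
step 4: acc = -30 + -3 = -33 -> exactly as logged
step 5: acc = -33 + 20 = -13 -> in agreement
step 6: acc = -13 + 2 = -11 -> verified
step 7: acc = -11 + -10 = -21 -> in agreement
step 8: acc = -21 + -8 = -29 -> matches
step 9: acc = -29 + -19 = -48 -> matches
step 10: acc = -48 + 0 = -48 -> same as recorded
Every step is consistent.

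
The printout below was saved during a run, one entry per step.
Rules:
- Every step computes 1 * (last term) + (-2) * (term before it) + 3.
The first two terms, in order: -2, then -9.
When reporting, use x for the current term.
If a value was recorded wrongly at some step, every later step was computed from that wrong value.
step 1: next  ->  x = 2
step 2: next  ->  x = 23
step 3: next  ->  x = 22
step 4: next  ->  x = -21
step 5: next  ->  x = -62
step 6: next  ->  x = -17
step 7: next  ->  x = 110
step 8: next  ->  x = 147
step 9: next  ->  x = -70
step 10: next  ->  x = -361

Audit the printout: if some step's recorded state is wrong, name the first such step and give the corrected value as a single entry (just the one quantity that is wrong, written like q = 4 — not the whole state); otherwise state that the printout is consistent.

step 1, x = -2

1. x = 1*(-9) + (-2)*(-2) + (3) = -2 (this is not what the printout shows)
The earliest wrong entry is at step 1: it should read x = -2.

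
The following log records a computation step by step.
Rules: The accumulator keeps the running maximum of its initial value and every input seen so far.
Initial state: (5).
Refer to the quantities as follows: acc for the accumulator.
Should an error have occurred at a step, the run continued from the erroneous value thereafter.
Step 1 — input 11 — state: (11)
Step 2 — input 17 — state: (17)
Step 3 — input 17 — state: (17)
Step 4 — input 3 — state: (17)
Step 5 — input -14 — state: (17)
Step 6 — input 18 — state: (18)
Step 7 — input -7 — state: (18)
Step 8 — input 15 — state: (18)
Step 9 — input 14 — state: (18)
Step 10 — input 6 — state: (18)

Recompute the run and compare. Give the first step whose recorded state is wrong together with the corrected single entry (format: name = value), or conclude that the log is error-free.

no error

Step 1: acc = max(5, 11) = 11 — agrees with the log.
Step 2: acc = max(11, 17) = 17 — agrees with the log.
Step 3: acc = max(17, 17) = 17 — in agreement.
Step 4: acc = max(17, 3) = 17 — agrees with the log.
Step 5: acc = max(17, -14) = 17 — verified.
Step 6: acc = max(17, 18) = 18 — consistent with the log.
Step 7: acc = max(18, -7) = 18 — no discrepancy.
Step 8: acc = max(18, 15) = 18 — verified.
Step 9: acc = max(18, 14) = 18 — agrees with the log.
Step 10: acc = max(18, 6) = 18 — consistent with the log.
The recomputation confirms every line.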